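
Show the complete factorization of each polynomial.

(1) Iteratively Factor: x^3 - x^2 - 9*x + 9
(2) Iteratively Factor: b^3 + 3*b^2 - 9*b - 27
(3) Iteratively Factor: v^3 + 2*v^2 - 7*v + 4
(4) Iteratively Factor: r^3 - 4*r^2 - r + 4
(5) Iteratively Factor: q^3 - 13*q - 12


(1) = (x + 3)*(x^2 - 4*x + 3) = (x - 3)*(x + 3)*(x - 1)
(2) = (b - 3)*(b^2 + 6*b + 9) = (b - 3)*(b + 3)*(b + 3)
(3) = (v + 4)*(v^2 - 2*v + 1) = (v - 1)*(v + 4)*(v - 1)
(4) = (r - 1)*(r^2 - 3*r - 4) = (r - 4)*(r - 1)*(r + 1)
(5) = (q + 3)*(q^2 - 3*q - 4) = (q - 4)*(q + 3)*(q + 1)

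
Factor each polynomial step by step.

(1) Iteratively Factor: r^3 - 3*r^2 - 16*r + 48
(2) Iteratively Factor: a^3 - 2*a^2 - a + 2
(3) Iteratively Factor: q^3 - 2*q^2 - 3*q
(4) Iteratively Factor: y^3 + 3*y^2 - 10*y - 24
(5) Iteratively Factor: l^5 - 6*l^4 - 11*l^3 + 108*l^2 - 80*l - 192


(1) = (r + 4)*(r^2 - 7*r + 12) = (r - 3)*(r + 4)*(r - 4)
(2) = (a - 2)*(a^2 - 1) = (a - 2)*(a + 1)*(a - 1)
(3) = (q)*(q^2 - 2*q - 3) = q*(q + 1)*(q - 3)
(4) = (y + 4)*(y^2 - y - 6) = (y - 3)*(y + 4)*(y + 2)
(5) = (l + 4)*(l^4 - 10*l^3 + 29*l^2 - 8*l - 48) = (l - 4)*(l + 4)*(l^3 - 6*l^2 + 5*l + 12) = (l - 4)^2*(l + 4)*(l^2 - 2*l - 3) = (l - 4)^2*(l + 1)*(l + 4)*(l - 3)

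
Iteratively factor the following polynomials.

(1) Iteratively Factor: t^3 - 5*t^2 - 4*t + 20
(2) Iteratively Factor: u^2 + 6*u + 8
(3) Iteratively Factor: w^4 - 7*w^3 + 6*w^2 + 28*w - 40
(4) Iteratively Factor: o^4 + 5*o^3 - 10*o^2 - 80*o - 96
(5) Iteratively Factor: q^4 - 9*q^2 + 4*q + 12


(1) = (t - 2)*(t^2 - 3*t - 10) = (t - 5)*(t - 2)*(t + 2)
(2) = (u + 2)*(u + 4)
(3) = (w - 2)*(w^3 - 5*w^2 - 4*w + 20) = (w - 5)*(w - 2)*(w^2 - 4) = (w - 5)*(w - 2)*(w + 2)*(w - 2)
(4) = (o + 3)*(o^3 + 2*o^2 - 16*o - 32) = (o + 2)*(o + 3)*(o^2 - 16) = (o + 2)*(o + 3)*(o + 4)*(o - 4)
(5) = (q + 1)*(q^3 - q^2 - 8*q + 12) = (q - 2)*(q + 1)*(q^2 + q - 6) = (q - 2)*(q + 1)*(q + 3)*(q - 2)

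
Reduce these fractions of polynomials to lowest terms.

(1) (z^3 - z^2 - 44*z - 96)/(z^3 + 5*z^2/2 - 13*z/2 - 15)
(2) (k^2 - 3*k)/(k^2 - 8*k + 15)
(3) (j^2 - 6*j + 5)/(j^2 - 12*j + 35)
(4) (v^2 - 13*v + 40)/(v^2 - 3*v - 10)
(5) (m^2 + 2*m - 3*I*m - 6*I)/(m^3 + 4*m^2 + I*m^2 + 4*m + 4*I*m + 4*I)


(1) = (2*z^2 - 8*z - 64)/(2*z^2 - z - 10)
(2) = k/(k - 5)
(3) = (j - 1)/(j - 7)
(4) = (v - 8)/(v + 2)
(5) = (m - 3*I)/(m^2 + m*(2 + I) + 2*I)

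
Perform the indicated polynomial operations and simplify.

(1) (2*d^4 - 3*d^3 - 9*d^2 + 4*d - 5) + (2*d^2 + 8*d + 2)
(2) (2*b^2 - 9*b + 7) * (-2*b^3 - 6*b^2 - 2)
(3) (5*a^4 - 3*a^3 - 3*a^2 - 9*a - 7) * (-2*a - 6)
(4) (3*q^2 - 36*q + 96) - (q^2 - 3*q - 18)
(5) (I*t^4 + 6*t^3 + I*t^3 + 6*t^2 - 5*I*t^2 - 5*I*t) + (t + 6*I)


(1) = 2*d^4 - 3*d^3 - 7*d^2 + 12*d - 3
(2) = -4*b^5 + 6*b^4 + 40*b^3 - 46*b^2 + 18*b - 14
(3) = -10*a^5 - 24*a^4 + 24*a^3 + 36*a^2 + 68*a + 42
(4) = 2*q^2 - 33*q + 114
(5) = I*t^4 + 6*t^3 + I*t^3 + 6*t^2 - 5*I*t^2 + t - 5*I*t + 6*I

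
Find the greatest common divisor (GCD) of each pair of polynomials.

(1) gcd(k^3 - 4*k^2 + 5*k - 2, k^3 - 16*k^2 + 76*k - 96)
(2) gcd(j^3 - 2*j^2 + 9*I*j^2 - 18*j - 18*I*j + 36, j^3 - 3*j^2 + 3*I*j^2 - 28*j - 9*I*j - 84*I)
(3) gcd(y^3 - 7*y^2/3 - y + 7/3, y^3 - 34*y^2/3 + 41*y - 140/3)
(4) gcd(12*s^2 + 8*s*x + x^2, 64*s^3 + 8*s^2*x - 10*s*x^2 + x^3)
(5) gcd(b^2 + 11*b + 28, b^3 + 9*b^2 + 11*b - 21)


(1) = k - 2
(2) = j + 3*I
(3) = y - 7/3
(4) = 2*s + x
(5) = b + 7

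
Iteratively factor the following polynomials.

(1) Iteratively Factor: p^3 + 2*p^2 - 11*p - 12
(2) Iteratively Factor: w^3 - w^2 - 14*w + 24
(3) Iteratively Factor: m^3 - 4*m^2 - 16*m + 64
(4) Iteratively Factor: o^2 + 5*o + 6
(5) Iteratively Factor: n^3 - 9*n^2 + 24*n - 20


(1) = (p + 1)*(p^2 + p - 12) = (p - 3)*(p + 1)*(p + 4)
(2) = (w - 2)*(w^2 + w - 12) = (w - 2)*(w + 4)*(w - 3)
(3) = (m + 4)*(m^2 - 8*m + 16) = (m - 4)*(m + 4)*(m - 4)
(4) = (o + 3)*(o + 2)
(5) = (n - 5)*(n^2 - 4*n + 4) = (n - 5)*(n - 2)*(n - 2)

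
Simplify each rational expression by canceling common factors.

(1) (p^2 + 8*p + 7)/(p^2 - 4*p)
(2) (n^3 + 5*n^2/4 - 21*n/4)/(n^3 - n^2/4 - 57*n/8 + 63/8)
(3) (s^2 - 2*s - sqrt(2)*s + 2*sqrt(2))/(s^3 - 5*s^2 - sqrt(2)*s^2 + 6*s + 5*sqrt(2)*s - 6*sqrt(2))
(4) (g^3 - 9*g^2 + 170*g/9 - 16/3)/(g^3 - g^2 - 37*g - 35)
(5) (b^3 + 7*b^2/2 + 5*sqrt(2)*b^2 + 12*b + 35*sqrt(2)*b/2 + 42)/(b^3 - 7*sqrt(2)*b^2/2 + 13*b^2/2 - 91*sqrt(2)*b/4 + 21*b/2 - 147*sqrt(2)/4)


(1) = (p^2 + 8*p + 7)/(p^2 - 4*p)
(2) = 2*n/(2*n - 3)
(3) = 1/(s - 3)
(4) = (9*g^3 - 81*g^2 + 170*g - 48)/(9*g^3 - 9*g^2 - 333*g - 315)
(5) = (8*b^2 + 40*sqrt(2)*b + 96)/(8*b^2 + b*(24 - 28*sqrt(2)) - 84*sqrt(2))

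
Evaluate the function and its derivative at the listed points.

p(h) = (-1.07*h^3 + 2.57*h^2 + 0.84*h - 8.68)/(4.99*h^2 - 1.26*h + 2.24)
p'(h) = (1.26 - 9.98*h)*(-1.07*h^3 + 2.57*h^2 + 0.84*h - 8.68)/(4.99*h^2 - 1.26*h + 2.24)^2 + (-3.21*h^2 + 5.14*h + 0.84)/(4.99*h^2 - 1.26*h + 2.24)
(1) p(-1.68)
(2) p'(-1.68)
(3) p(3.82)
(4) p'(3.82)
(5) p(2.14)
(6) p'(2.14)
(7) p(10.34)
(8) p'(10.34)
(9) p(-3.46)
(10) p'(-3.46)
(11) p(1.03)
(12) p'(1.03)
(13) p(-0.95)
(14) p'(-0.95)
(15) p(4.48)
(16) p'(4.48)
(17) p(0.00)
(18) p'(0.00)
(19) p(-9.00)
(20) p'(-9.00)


(1) = 0.12
(2) = -0.80
(3) = -0.39
(4) = -0.17
(5) = -0.25
(6) = 0.10
(7) = -1.74
(8) = -0.21
(9) = 0.96
(10) = -0.32
(11) = -1.00
(12) = 1.89
(13) = -0.79
(14) = -1.94
(15) = -0.51
(16) = -0.19
(17) = -3.87
(18) = -1.80
(19) = 2.33
(20) = -0.22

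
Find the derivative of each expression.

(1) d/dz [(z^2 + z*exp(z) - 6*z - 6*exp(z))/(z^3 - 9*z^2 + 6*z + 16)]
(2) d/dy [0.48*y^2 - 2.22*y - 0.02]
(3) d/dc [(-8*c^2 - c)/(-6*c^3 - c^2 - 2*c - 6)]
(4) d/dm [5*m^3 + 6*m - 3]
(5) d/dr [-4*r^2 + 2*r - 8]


(1) = (-3*(z^2 - 6*z + 2)*(z^2 + z*exp(z) - 6*z - 6*exp(z)) + (z^3 - 9*z^2 + 6*z + 16)*(z*exp(z) + 2*z - 5*exp(z) - 6))/(z^3 - 9*z^2 + 6*z + 16)^2
(2) = 0.96*y - 2.22
(3) = (-2*c*(8*c + 1)*(9*c^2 + c + 1) + (16*c + 1)*(6*c^3 + c^2 + 2*c + 6))/(6*c^3 + c^2 + 2*c + 6)^2
(4) = 15*m^2 + 6
(5) = 2 - 8*r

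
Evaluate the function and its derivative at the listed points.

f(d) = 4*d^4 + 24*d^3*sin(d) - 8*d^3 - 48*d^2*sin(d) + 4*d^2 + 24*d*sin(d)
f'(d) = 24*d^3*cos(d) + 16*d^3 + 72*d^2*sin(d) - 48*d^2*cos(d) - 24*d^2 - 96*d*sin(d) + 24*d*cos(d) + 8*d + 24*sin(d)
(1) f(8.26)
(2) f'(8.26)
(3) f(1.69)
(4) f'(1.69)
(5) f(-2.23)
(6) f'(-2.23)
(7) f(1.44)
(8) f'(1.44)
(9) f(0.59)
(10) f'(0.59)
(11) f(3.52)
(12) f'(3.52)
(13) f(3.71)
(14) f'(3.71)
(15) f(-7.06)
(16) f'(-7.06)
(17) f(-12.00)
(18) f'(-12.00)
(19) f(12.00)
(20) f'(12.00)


(1) = 23983.73
(2) = 7125.36
(3) = 24.61
(4) = 86.83
(5) = 648.91
(6) = -443.86
(7) = 8.24
(8) = 45.16
(9) = 1.56
(10) = -2.59
(11) = 116.54
(12) = -283.52
(13) = 52.34
(14) = -389.37
(15) = 20668.41
(16) = -17740.70
(17) = 71227.92
(18) = -66077.86
(19) = 50997.51
(20) = 48736.69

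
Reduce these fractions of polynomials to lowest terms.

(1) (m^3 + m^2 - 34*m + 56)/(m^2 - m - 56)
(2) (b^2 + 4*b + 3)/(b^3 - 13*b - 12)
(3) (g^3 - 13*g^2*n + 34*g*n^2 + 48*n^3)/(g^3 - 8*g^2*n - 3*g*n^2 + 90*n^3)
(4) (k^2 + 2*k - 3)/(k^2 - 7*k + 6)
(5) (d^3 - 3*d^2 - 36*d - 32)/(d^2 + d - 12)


(1) = (m^2 - 6*m + 8)/(m - 8)
(2) = 1/(b - 4)
(3) = (g^2 - 7*g*n - 8*n^2)/(g^2 - 2*g*n - 15*n^2)
(4) = (k + 3)/(k - 6)
(5) = (d^2 - 7*d - 8)/(d - 3)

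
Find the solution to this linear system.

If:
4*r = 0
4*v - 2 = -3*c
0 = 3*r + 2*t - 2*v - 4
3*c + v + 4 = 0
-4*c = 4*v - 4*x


Then:
c = -2
r = 0
t = 4
v = 2
x = 0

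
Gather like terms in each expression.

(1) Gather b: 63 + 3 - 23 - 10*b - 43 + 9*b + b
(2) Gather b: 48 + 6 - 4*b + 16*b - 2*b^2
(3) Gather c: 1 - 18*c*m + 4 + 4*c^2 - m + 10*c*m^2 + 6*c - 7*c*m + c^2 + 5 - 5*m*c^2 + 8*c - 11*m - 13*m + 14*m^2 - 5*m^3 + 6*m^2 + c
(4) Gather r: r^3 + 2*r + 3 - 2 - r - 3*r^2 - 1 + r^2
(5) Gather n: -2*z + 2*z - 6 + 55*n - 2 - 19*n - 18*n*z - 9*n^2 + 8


(1) = 0
(2) = -2*b^2 + 12*b + 54
(3) = c^2*(5 - 5*m) + c*(10*m^2 - 25*m + 15) - 5*m^3 + 20*m^2 - 25*m + 10
(4) = r^3 - 2*r^2 + r
(5) = -9*n^2 + n*(36 - 18*z)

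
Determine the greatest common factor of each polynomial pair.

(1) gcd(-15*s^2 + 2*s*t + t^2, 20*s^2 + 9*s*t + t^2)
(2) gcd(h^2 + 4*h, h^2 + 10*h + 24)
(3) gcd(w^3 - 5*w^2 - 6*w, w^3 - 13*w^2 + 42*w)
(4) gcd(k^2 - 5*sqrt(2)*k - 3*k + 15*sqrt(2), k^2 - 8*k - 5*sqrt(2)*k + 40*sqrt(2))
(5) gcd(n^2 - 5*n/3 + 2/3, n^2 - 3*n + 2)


(1) = gcd((-3*s + t)*(5*s + t), (4*s + t)*(5*s + t)) = 5*s + t
(2) = gcd(h*(h + 4), (h + 4)*(h + 6)) = h + 4
(3) = w^2 - 6*w
(4) = k - 5*sqrt(2)
(5) = n - 1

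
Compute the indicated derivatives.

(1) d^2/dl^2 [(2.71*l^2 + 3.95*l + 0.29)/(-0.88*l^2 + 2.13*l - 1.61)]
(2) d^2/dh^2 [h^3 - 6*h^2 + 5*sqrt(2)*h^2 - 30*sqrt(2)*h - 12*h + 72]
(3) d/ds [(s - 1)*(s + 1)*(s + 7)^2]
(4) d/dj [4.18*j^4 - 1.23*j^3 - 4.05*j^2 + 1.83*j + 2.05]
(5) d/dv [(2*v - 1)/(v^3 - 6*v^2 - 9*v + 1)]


(1) = (-16.277008*l^3 + 21.689712*l^2 + 36.839616*l - 42.95031)/(0.681472*l^6 - 4.948416*l^5 + 15.717768*l^4 - 27.770301*l^3 + 28.756371*l^2 - 16.563519*l + 4.173281)
(2) = 6*h - 12 + 10*sqrt(2)
(3) = 4*s^3 + 42*s^2 + 96*s - 14
(4) = 16.72*j^3 - 3.69*j^2 - 8.1*j + 1.83
(5) = (-4*v^3 + 15*v^2 - 12*v - 7)/(v^6 - 12*v^5 + 18*v^4 + 110*v^3 + 69*v^2 - 18*v + 1)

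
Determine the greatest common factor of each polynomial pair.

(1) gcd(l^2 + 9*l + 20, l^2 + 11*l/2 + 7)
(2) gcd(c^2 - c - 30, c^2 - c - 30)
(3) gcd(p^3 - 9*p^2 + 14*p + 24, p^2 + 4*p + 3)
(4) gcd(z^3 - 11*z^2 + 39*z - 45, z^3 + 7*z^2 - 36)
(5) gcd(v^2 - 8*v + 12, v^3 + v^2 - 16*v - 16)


(1) = 1
(2) = c^2 - c - 30
(3) = p + 1
(4) = 1
(5) = gcd((v - 6)*(v - 2), (v - 4)*(v + 1)*(v + 4)) = 1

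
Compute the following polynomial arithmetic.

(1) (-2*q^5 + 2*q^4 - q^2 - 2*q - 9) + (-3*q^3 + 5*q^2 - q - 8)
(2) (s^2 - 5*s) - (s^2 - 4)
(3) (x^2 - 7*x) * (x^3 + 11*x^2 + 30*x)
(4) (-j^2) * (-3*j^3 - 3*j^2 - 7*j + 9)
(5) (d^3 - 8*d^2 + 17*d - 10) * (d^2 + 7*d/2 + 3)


(1) = -2*q^5 + 2*q^4 - 3*q^3 + 4*q^2 - 3*q - 17
(2) = 4 - 5*s
(3) = x^5 + 4*x^4 - 47*x^3 - 210*x^2
(4) = 3*j^5 + 3*j^4 + 7*j^3 - 9*j^2
(5) = d^5 - 9*d^4/2 - 8*d^3 + 51*d^2/2 + 16*d - 30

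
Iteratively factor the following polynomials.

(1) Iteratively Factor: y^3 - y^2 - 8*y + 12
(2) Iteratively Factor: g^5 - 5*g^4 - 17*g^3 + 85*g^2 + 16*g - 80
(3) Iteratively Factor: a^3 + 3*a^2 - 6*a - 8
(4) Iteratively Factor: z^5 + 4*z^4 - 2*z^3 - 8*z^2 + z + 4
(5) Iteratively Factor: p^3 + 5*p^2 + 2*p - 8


(1) = (y - 2)*(y^2 + y - 6) = (y - 2)*(y + 3)*(y - 2)
(2) = (g - 1)*(g^4 - 4*g^3 - 21*g^2 + 64*g + 80) = (g - 4)*(g - 1)*(g^3 - 21*g - 20) = (g - 4)*(g - 1)*(g + 1)*(g^2 - g - 20) = (g - 4)*(g - 1)*(g + 1)*(g + 4)*(g - 5)
(3) = (a - 2)*(a^2 + 5*a + 4) = (a - 2)*(a + 1)*(a + 4)
(4) = (z + 1)*(z^4 + 3*z^3 - 5*z^2 - 3*z + 4) = (z + 1)^2*(z^3 + 2*z^2 - 7*z + 4) = (z + 1)^2*(z + 4)*(z^2 - 2*z + 1) = (z - 1)*(z + 1)^2*(z + 4)*(z - 1)
(5) = (p - 1)*(p^2 + 6*p + 8) = (p - 1)*(p + 4)*(p + 2)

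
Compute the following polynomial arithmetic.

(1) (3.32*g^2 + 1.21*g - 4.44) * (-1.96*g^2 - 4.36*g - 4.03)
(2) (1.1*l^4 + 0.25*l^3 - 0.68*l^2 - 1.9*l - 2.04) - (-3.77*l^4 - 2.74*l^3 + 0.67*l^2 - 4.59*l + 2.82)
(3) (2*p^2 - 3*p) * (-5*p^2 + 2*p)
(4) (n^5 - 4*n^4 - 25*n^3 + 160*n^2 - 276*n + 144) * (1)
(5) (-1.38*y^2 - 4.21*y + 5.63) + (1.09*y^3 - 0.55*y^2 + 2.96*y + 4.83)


(1) = -6.5072*g^4 - 16.8468*g^3 - 9.9528*g^2 + 14.4821*g + 17.8932
(2) = 4.87*l^4 + 2.99*l^3 - 1.35*l^2 + 2.69*l - 4.86
(3) = -10*p^4 + 19*p^3 - 6*p^2
(4) = n^5 - 4*n^4 - 25*n^3 + 160*n^2 - 276*n + 144
(5) = 1.09*y^3 - 1.93*y^2 - 1.25*y + 10.46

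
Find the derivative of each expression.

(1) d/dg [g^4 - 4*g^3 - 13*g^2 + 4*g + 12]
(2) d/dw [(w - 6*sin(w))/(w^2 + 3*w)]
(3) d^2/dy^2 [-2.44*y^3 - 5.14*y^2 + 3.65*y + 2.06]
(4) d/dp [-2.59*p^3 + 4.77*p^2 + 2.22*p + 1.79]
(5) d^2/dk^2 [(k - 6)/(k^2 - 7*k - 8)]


(1) = 4*g^3 - 12*g^2 - 26*g + 4
(2) = (w*(1 - 6*cos(w))*(w + 3) - (w - 6*sin(w))*(2*w + 3))/(w^2*(w + 3)^2)
(3) = -14.64*y - 10.28
(4) = -7.77*p^2 + 9.54*p + 2.22
(5) = 2*((13 - 3*k)*(-k^2 + 7*k + 8) - (k - 6)*(2*k - 7)^2)/(-k^2 + 7*k + 8)^3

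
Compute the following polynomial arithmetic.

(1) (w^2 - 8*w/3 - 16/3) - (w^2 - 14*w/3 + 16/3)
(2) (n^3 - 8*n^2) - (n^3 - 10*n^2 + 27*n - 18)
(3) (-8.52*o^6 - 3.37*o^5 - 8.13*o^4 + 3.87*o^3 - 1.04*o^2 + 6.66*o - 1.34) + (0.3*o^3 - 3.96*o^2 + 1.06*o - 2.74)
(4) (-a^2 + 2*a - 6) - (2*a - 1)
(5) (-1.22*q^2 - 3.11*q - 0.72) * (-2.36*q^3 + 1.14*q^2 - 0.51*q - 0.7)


(1) = 2*w - 32/3
(2) = 2*n^2 - 27*n + 18
(3) = -8.52*o^6 - 3.37*o^5 - 8.13*o^4 + 4.17*o^3 - 5.0*o^2 + 7.72*o - 4.08
(4) = -a^2 - 5
(5) = 2.8792*q^5 + 5.9488*q^4 - 1.224*q^3 + 1.6193*q^2 + 2.5442*q + 0.504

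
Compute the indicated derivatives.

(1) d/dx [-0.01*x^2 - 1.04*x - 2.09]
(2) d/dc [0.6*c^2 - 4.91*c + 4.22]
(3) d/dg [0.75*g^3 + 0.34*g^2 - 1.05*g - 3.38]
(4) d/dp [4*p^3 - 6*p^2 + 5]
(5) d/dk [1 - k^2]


(1) = -0.02*x - 1.04
(2) = 1.2*c - 4.91
(3) = 2.25*g^2 + 0.68*g - 1.05
(4) = 12*p*(p - 1)
(5) = -2*k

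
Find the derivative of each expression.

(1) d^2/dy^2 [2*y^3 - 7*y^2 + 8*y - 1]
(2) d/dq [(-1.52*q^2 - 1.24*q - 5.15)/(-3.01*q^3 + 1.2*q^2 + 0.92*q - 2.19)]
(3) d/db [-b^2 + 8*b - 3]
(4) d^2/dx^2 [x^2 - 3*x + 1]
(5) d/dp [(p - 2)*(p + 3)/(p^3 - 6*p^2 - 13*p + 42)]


(1) = 12*y - 14
(2) = (-4.5752*q^4 - 7.4648*q^3 - 46.4149*q^2 + 19.0176*q + 7.4536)/(9.0601*q^6 - 7.224*q^5 - 4.0984*q^4 + 15.3918*q^3 - 4.4096*q^2 - 4.0296*q + 4.7961)
(3) = 8 - 2*b
(4) = 2
(5) = -1/(p^2 - 14*p + 49)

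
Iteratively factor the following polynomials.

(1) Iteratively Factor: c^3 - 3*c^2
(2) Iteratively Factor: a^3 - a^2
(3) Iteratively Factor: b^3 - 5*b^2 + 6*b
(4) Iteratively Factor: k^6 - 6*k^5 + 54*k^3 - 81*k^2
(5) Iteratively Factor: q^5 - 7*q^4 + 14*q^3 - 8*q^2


(1) = (c)*(c^2 - 3*c) = c^2*(c - 3)
(2) = (a)*(a^2 - a) = a*(a - 1)*(a)
(3) = (b)*(b^2 - 5*b + 6) = b*(b - 3)*(b - 2)
(4) = (k + 3)*(k^5 - 9*k^4 + 27*k^3 - 27*k^2) = k*(k + 3)*(k^4 - 9*k^3 + 27*k^2 - 27*k) = k*(k - 3)*(k + 3)*(k^3 - 6*k^2 + 9*k) = k^2*(k - 3)*(k + 3)*(k^2 - 6*k + 9) = k^2*(k - 3)^2*(k + 3)*(k - 3)
(5) = (q)*(q^4 - 7*q^3 + 14*q^2 - 8*q) = q*(q - 4)*(q^3 - 3*q^2 + 2*q) = q*(q - 4)*(q - 1)*(q^2 - 2*q) = q*(q - 4)*(q - 2)*(q - 1)*(q)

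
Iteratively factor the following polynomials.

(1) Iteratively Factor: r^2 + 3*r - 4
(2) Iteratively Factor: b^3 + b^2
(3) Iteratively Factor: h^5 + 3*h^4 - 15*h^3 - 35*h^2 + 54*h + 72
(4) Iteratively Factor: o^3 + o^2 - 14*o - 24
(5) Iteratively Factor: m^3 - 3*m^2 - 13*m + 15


(1) = (r - 1)*(r + 4)
(2) = (b)*(b^2 + b) = b*(b + 1)*(b)
(3) = (h - 2)*(h^4 + 5*h^3 - 5*h^2 - 45*h - 36) = (h - 2)*(h + 1)*(h^3 + 4*h^2 - 9*h - 36) = (h - 2)*(h + 1)*(h + 3)*(h^2 + h - 12) = (h - 3)*(h - 2)*(h + 1)*(h + 3)*(h + 4)
(4) = (o + 3)*(o^2 - 2*o - 8) = (o - 4)*(o + 3)*(o + 2)
(5) = (m + 3)*(m^2 - 6*m + 5) = (m - 1)*(m + 3)*(m - 5)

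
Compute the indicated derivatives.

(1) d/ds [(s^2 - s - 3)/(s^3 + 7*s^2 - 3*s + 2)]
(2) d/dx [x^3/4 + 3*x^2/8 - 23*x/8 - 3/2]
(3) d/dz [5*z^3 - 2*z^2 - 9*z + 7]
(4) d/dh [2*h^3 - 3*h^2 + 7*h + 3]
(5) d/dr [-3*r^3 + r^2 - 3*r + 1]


(1) = (-s^4 + 2*s^3 + 13*s^2 + 46*s - 11)/(s^6 + 14*s^5 + 43*s^4 - 38*s^3 + 37*s^2 - 12*s + 4)
(2) = 3*x^2/4 + 3*x/4 - 23/8
(3) = 15*z^2 - 4*z - 9
(4) = 6*h^2 - 6*h + 7
(5) = -9*r^2 + 2*r - 3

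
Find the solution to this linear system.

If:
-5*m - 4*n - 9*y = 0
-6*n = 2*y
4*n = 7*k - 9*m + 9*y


Then:
k = -362*y/105
m = -23*y/15
n = -y/3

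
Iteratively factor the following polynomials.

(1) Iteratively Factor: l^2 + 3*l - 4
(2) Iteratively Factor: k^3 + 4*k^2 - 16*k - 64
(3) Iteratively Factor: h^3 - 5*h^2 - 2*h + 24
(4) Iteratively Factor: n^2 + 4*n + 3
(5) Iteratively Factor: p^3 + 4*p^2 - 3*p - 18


(1) = (l + 4)*(l - 1)
(2) = (k + 4)*(k^2 - 16) = (k + 4)^2*(k - 4)
(3) = (h + 2)*(h^2 - 7*h + 12) = (h - 4)*(h + 2)*(h - 3)
(4) = (n + 3)*(n + 1)
(5) = (p - 2)*(p^2 + 6*p + 9) = (p - 2)*(p + 3)*(p + 3)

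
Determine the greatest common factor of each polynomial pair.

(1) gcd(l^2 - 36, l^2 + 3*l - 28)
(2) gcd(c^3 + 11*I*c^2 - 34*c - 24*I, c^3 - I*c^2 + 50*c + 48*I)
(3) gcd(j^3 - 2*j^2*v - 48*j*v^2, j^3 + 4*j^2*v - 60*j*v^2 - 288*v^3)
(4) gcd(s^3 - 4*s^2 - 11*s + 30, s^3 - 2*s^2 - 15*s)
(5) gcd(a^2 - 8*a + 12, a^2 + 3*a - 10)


(1) = 1
(2) = c^2 + 7*I*c - 6
(3) = gcd(j*(j - 8*v)*(j + 6*v), (j - 8*v)*(j + 6*v)^2) = -j^2 + 2*j*v + 48*v^2
(4) = s^2 - 2*s - 15
(5) = gcd((a - 6)*(a - 2), (a - 2)*(a + 5)) = a - 2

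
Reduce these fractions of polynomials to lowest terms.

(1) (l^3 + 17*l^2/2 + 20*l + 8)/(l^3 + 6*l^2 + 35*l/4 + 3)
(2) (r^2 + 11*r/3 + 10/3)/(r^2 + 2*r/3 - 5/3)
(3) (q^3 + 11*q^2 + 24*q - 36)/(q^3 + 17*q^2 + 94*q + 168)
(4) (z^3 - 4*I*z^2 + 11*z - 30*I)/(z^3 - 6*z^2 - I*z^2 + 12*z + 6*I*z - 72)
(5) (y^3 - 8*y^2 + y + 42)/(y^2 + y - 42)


(1) = (2*l + 8)/(2*l + 3)
(2) = (r + 2)/(r - 1)
(3) = (q^2 + 5*q - 6)/(q^2 + 11*q + 28)
(4) = (z^2 - 7*I*z - 10)/(z^2 + z*(-6 - 4*I) + 24*I)
(5) = (y^3 - 8*y^2 + y + 42)/(y^2 + y - 42)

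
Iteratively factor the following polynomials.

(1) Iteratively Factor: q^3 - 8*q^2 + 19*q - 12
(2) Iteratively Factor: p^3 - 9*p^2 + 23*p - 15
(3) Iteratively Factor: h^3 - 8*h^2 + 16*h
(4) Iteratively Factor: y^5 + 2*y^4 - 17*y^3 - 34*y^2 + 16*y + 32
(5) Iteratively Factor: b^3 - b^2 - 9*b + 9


(1) = (q - 4)*(q^2 - 4*q + 3) = (q - 4)*(q - 1)*(q - 3)
(2) = (p - 5)*(p^2 - 4*p + 3) = (p - 5)*(p - 3)*(p - 1)
(3) = (h)*(h^2 - 8*h + 16) = h*(h - 4)*(h - 4)
(4) = (y - 1)*(y^4 + 3*y^3 - 14*y^2 - 48*y - 32) = (y - 4)*(y - 1)*(y^3 + 7*y^2 + 14*y + 8) = (y - 4)*(y - 1)*(y + 4)*(y^2 + 3*y + 2) = (y - 4)*(y - 1)*(y + 2)*(y + 4)*(y + 1)
(5) = (b - 3)*(b^2 + 2*b - 3) = (b - 3)*(b + 3)*(b - 1)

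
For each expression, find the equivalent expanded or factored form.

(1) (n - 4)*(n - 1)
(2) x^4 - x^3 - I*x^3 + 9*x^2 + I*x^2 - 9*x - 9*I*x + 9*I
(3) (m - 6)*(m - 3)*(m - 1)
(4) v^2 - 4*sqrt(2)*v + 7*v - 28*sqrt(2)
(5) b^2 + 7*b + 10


(1) = n^2 - 5*n + 4
(2) = (x - 1)*(x - 3*I)*(x - I)*(x + 3*I)
(3) = m^3 - 10*m^2 + 27*m - 18
(4) = (v + 7)*(v - 4*sqrt(2))
(5) = (b + 2)*(b + 5)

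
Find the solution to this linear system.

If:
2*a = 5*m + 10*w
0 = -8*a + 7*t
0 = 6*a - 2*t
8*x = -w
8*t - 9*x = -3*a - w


Then:
a = 0
m = 0
t = 0
w = 0
x = 0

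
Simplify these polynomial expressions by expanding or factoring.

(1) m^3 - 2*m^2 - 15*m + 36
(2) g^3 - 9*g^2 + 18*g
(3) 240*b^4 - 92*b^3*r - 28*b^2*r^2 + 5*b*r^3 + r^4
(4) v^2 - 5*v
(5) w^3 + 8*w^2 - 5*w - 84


(1) = (m - 3)^2*(m + 4)
(2) = g*(g - 6)*(g - 3)
(3) = (-4*b + r)*(-2*b + r)*(5*b + r)*(6*b + r)
(4) = v*(v - 5)
(5) = (w - 3)*(w + 4)*(w + 7)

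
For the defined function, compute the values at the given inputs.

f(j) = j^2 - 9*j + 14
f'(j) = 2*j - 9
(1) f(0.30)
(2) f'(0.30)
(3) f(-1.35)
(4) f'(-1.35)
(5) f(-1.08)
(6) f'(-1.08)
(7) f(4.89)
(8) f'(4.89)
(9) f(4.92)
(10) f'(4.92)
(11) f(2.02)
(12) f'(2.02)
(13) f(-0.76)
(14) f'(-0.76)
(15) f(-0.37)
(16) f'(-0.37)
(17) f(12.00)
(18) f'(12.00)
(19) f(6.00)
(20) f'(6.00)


(1) = 11.39
(2) = -8.40
(3) = 27.97
(4) = -11.70
(5) = 24.89
(6) = -11.16
(7) = -6.10
(8) = 0.78
(9) = -6.07
(10) = 0.84
(11) = -0.10
(12) = -4.96
(13) = 21.42
(14) = -10.52
(15) = 17.47
(16) = -9.74
(17) = 50.00
(18) = 15.00
(19) = -4.00
(20) = 3.00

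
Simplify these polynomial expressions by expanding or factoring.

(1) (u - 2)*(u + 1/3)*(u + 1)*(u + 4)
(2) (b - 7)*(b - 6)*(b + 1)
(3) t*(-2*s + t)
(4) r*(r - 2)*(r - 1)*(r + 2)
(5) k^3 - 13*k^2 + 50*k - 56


(1) = u^4 + 10*u^3/3 - 5*u^2 - 10*u - 8/3
(2) = b^3 - 12*b^2 + 29*b + 42
(3) = -2*s*t + t^2
(4) = r^4 - r^3 - 4*r^2 + 4*r
(5) = (k - 7)*(k - 4)*(k - 2)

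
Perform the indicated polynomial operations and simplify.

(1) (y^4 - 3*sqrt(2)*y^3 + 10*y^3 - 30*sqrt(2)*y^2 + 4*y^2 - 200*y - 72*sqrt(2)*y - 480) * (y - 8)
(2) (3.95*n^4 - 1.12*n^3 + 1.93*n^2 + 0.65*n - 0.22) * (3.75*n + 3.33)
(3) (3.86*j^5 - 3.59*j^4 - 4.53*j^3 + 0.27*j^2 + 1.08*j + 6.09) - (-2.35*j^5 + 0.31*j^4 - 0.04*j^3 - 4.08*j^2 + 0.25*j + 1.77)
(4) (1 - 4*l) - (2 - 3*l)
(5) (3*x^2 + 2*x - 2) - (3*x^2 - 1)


(1) = y^5 - 3*sqrt(2)*y^4 + 2*y^4 - 76*y^3 - 6*sqrt(2)*y^3 - 232*y^2 + 168*sqrt(2)*y^2 + 576*sqrt(2)*y + 1120*y + 3840
(2) = 14.8125*n^5 + 8.9535*n^4 + 3.5079*n^3 + 8.8644*n^2 + 1.3395*n - 0.7326
(3) = 6.21*j^5 - 3.9*j^4 - 4.49*j^3 + 4.35*j^2 + 0.83*j + 4.32
(4) = -l - 1
(5) = 2*x - 1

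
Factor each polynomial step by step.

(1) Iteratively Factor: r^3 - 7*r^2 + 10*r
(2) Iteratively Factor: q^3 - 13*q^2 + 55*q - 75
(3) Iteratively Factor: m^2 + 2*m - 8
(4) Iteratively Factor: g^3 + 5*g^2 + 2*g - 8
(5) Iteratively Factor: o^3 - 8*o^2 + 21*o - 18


(1) = (r - 2)*(r^2 - 5*r) = (r - 5)*(r - 2)*(r)
(2) = (q - 3)*(q^2 - 10*q + 25) = (q - 5)*(q - 3)*(q - 5)
(3) = (m + 4)*(m - 2)
(4) = (g + 4)*(g^2 + g - 2) = (g - 1)*(g + 4)*(g + 2)
(5) = (o - 3)*(o^2 - 5*o + 6) = (o - 3)*(o - 2)*(o - 3)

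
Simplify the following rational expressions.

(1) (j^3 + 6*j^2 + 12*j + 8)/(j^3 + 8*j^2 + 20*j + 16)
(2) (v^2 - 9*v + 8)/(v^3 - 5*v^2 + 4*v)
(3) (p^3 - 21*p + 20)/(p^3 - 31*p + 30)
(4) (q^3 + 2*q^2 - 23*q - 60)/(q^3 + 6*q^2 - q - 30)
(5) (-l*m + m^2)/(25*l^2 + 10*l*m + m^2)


(1) = (j + 2)/(j + 4)
(2) = (v - 8)/(v^2 - 4*v)
(3) = (p^2 + p - 20)/(p^2 + p - 30)
(4) = (q^2 - q - 20)/(q^2 + 3*q - 10)
(5) = (-l*m + m^2)/(25*l^2 + 10*l*m + m^2)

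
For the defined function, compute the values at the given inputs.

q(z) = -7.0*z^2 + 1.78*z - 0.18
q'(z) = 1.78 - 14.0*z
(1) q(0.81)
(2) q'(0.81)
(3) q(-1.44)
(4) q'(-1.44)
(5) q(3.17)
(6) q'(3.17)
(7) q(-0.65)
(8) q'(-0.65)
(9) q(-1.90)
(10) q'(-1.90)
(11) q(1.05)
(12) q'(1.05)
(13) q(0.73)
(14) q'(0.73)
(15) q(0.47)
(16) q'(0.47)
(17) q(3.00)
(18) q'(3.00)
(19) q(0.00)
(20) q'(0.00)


(1) = -3.33
(2) = -9.56
(3) = -17.26
(4) = 21.94
(5) = -64.88
(6) = -42.60
(7) = -4.29
(8) = 10.88
(9) = -28.83
(10) = 28.38
(11) = -6.03
(12) = -12.92
(13) = -2.61
(14) = -8.44
(15) = -0.89
(16) = -4.80
(17) = -57.84
(18) = -40.22
(19) = -0.18
(20) = 1.78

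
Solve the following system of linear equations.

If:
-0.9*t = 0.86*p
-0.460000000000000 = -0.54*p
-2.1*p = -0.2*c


Then:
c = 8.94
p = 0.85
t = -0.81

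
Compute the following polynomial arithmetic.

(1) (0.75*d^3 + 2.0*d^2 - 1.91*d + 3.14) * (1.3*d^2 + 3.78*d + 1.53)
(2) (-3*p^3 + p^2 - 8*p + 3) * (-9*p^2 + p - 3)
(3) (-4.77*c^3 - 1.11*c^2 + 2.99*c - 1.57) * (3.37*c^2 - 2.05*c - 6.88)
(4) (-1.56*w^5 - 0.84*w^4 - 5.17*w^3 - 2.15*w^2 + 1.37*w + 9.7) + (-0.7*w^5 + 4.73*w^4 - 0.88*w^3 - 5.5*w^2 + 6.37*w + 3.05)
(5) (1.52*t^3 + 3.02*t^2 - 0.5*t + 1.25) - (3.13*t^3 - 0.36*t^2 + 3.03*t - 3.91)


(1) = 0.975*d^5 + 5.435*d^4 + 6.2245*d^3 - 0.0778*d^2 + 8.9469*d + 4.8042
(2) = 27*p^5 - 12*p^4 + 82*p^3 - 38*p^2 + 27*p - 9
(3) = -16.0749*c^5 + 6.0378*c^4 + 45.1694*c^3 - 3.7836*c^2 - 17.3527*c + 10.8016
(4) = -2.26*w^5 + 3.89*w^4 - 6.05*w^3 - 7.65*w^2 + 7.74*w + 12.75
(5) = -1.61*t^3 + 3.38*t^2 - 3.53*t + 5.16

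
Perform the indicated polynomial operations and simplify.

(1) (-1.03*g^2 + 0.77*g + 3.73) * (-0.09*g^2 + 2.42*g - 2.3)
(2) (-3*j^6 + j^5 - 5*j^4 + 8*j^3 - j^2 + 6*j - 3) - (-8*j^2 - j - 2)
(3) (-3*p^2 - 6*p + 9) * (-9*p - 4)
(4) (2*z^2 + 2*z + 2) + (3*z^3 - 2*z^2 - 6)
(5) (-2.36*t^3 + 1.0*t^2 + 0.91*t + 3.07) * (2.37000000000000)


(1) = 0.0927*g^4 - 2.5619*g^3 + 3.8967*g^2 + 7.2556*g - 8.579
(2) = -3*j^6 + j^5 - 5*j^4 + 8*j^3 + 7*j^2 + 7*j - 1
(3) = 27*p^3 + 66*p^2 - 57*p - 36
(4) = 3*z^3 + 2*z - 4
(5) = -5.5932*t^3 + 2.37*t^2 + 2.1567*t + 7.2759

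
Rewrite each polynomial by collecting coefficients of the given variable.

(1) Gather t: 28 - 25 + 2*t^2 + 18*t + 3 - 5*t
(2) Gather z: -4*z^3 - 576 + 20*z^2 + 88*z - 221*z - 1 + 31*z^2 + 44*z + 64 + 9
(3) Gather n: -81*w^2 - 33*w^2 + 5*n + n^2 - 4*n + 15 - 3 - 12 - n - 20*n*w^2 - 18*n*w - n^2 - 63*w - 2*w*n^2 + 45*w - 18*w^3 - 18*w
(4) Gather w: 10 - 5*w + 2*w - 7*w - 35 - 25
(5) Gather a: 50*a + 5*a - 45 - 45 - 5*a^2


(1) = 2*t^2 + 13*t + 6
(2) = -4*z^3 + 51*z^2 - 89*z - 504
(3) = -2*n^2*w + n*(-20*w^2 - 18*w) - 18*w^3 - 114*w^2 - 36*w
(4) = -10*w - 50
(5) = -5*a^2 + 55*a - 90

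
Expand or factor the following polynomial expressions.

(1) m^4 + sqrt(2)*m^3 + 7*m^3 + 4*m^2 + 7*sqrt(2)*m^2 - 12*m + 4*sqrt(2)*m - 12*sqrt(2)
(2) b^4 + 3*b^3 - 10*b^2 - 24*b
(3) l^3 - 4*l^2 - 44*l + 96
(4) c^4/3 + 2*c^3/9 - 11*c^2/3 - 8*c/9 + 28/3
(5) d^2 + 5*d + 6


(1) = (m - 1)*(m + 2)*(m + 6)*(m + sqrt(2))
(2) = b*(b - 3)*(b + 2)*(b + 4)
(3) = (l - 8)*(l - 2)*(l + 6)
(4) = (c/3 + 1)*(c - 7/3)*(c - 2)*(c + 2)
(5) = (d + 2)*(d + 3)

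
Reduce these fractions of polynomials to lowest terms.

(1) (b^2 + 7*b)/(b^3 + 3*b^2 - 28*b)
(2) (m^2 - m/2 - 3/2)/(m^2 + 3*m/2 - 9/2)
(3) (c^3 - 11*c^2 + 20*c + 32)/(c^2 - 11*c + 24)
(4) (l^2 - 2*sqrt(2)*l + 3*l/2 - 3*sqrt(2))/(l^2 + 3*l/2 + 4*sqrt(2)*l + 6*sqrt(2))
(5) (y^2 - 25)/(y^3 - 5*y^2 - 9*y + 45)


(1) = 1/(b - 4)
(2) = (m + 1)/(m + 3)
(3) = (c^2 - 3*c - 4)/(c - 3)
(4) = (4*l - 8*sqrt(2))/(4*l + 16*sqrt(2))
(5) = (y + 5)/(y^2 - 9)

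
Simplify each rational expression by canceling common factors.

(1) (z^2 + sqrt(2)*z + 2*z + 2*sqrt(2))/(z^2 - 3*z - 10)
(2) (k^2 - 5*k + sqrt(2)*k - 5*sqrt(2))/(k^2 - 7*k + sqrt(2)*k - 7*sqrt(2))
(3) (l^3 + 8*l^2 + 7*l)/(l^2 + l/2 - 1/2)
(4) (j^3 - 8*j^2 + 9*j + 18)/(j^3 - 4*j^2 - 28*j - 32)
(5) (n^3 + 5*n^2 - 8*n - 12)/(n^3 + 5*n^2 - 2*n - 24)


(1) = (z + sqrt(2))/(z - 5)
(2) = (k - 5)/(k - 7)
(3) = (2*l^2 + 14*l)/(2*l - 1)
(4) = (j^3 - 8*j^2 + 9*j + 18)/(j^3 - 4*j^2 - 28*j - 32)
(5) = (n^2 + 7*n + 6)/(n^2 + 7*n + 12)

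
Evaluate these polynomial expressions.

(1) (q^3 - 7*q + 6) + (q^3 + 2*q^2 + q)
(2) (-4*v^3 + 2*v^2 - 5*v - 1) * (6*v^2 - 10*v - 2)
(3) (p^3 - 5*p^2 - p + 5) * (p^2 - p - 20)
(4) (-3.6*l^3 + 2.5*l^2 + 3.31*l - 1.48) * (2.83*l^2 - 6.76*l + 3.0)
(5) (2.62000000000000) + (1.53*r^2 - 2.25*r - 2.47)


(1) = 2*q^3 + 2*q^2 - 6*q + 6
(2) = -24*v^5 + 52*v^4 - 42*v^3 + 40*v^2 + 20*v + 2
(3) = p^5 - 6*p^4 - 16*p^3 + 106*p^2 + 15*p - 100
(4) = -10.188*l^5 + 31.411*l^4 - 18.3327*l^3 - 19.064*l^2 + 19.9348*l - 4.44
(5) = 1.53*r^2 - 2.25*r + 0.15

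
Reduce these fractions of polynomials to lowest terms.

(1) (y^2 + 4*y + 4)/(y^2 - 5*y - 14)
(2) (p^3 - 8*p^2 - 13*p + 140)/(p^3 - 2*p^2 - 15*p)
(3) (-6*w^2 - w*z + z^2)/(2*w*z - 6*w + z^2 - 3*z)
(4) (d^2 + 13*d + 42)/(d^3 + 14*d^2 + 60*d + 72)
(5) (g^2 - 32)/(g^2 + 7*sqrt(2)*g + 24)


(1) = (y + 2)/(y - 7)
(2) = (p^2 - 3*p - 28)/(p^2 + 3*p)
(3) = (-3*w + z)/(z - 3)
(4) = (d + 7)/(d^2 + 8*d + 12)
(5) = (g - 4*sqrt(2))/(g + 3*sqrt(2))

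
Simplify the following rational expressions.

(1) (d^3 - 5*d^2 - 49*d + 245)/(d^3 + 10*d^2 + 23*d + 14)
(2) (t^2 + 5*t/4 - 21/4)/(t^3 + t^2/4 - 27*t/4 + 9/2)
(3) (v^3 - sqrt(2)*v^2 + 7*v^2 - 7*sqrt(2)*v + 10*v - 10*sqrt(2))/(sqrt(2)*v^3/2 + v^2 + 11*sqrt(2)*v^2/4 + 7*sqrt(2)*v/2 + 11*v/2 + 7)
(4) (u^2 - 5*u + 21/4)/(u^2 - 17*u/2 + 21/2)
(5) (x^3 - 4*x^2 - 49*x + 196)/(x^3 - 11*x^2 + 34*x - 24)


(1) = (d^2 - 12*d + 35)/(d^2 + 3*d + 2)
(2) = (4*t - 7)/(4*t^2 - 11*t + 6)
(3) = (4*v^2 + v*(20 - 4*sqrt(2)) - 20*sqrt(2))/(2*sqrt(2)*v^2 + v*(4 + 7*sqrt(2)) + 14)
(4) = (2*u - 7)/(2*u - 14)
(5) = (x^2 - 49)/(x^2 - 7*x + 6)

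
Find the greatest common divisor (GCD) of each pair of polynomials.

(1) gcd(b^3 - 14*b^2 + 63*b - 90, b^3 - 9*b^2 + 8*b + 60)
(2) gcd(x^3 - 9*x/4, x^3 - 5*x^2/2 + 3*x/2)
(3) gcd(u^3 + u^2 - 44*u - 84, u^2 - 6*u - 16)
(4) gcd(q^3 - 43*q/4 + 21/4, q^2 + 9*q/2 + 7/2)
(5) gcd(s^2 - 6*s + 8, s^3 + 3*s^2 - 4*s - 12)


(1) = b^2 - 11*b + 30
(2) = gcd(x*(x - 3/2)*(x + 3/2), x*(x - 3/2)*(x - 1)) = x^2 - 3*x/2
(3) = u + 2
(4) = gcd((q - 3)*(q - 1/2)*(q + 7/2), (q + 1)*(q + 7/2)) = q + 7/2
(5) = s - 2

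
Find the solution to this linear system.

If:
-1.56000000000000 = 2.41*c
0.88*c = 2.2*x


Then:
c = -0.65
x = -0.26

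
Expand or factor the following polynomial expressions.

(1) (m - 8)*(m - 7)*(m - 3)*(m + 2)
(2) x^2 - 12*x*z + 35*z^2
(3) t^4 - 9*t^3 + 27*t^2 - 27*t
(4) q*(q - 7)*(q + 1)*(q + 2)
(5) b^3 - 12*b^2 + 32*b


(1) = m^4 - 16*m^3 + 65*m^2 + 34*m - 336
(2) = (x - 7*z)*(x - 5*z)
(3) = t*(t - 3)^3
(4) = q^4 - 4*q^3 - 19*q^2 - 14*q
(5) = b*(b - 8)*(b - 4)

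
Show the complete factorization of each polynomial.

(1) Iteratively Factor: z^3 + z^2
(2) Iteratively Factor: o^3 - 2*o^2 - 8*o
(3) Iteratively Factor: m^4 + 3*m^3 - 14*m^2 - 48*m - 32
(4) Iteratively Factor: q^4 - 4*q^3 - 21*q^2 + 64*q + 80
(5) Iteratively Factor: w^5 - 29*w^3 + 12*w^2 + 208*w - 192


(1) = (z)*(z^2 + z) = z^2*(z + 1)
(2) = (o - 4)*(o^2 + 2*o) = (o - 4)*(o + 2)*(o)
(3) = (m + 2)*(m^3 + m^2 - 16*m - 16) = (m + 2)*(m + 4)*(m^2 - 3*m - 4) = (m - 4)*(m + 2)*(m + 4)*(m + 1)
(4) = (q + 4)*(q^3 - 8*q^2 + 11*q + 20) = (q - 5)*(q + 4)*(q^2 - 3*q - 4) = (q - 5)*(q + 1)*(q + 4)*(q - 4)
(5) = (w - 3)*(w^4 + 3*w^3 - 20*w^2 - 48*w + 64) = (w - 3)*(w + 4)*(w^3 - w^2 - 16*w + 16) = (w - 4)*(w - 3)*(w + 4)*(w^2 + 3*w - 4) = (w - 4)*(w - 3)*(w + 4)^2*(w - 1)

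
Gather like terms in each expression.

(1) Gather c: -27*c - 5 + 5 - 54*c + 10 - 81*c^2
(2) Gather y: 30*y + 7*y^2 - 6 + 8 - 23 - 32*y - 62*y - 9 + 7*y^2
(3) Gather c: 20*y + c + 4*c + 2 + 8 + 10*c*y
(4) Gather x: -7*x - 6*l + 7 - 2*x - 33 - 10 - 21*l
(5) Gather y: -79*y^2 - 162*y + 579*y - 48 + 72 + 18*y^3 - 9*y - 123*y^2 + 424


(1) = -81*c^2 - 81*c + 10
(2) = 14*y^2 - 64*y - 30
(3) = c*(10*y + 5) + 20*y + 10
(4) = -27*l - 9*x - 36
(5) = 18*y^3 - 202*y^2 + 408*y + 448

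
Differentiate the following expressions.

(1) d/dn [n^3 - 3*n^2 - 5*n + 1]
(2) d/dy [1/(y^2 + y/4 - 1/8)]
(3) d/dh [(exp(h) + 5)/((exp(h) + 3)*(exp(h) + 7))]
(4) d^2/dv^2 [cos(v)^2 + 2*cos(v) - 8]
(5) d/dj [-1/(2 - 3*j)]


(1) = 3*n^2 - 6*n - 5
(2) = 16*(-8*y - 1)/(8*y^2 + 2*y - 1)^2
(3) = (-exp(2*h) - 10*exp(h) - 29)*exp(h)/(exp(4*h) + 20*exp(3*h) + 142*exp(2*h) + 420*exp(h) + 441)
(4) = -2*cos(v) - 2*cos(2*v)
(5) = -3/(3*j - 2)^2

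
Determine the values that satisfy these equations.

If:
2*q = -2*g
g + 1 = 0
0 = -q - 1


Then:
No Solution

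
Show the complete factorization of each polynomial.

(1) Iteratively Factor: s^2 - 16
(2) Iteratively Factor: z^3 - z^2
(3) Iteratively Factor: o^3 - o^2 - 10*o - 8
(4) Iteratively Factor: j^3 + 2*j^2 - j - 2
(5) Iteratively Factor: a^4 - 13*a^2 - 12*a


(1) = (s - 4)*(s + 4)
(2) = (z)*(z^2 - z) = z*(z - 1)*(z)
(3) = (o + 2)*(o^2 - 3*o - 4) = (o - 4)*(o + 2)*(o + 1)
(4) = (j + 1)*(j^2 + j - 2) = (j + 1)*(j + 2)*(j - 1)
(5) = (a)*(a^3 - 13*a - 12) = a*(a + 3)*(a^2 - 3*a - 4) = a*(a + 1)*(a + 3)*(a - 4)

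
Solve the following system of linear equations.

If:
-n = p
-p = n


Then:
n = -p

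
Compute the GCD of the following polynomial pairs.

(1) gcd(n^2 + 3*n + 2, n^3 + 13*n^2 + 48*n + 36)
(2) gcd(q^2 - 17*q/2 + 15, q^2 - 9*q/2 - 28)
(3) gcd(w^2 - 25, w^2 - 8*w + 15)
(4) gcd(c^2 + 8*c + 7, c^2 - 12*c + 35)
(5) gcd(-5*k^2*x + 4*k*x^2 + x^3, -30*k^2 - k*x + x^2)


(1) = gcd((n + 1)*(n + 2), (n + 1)*(n + 6)^2) = n + 1
(2) = gcd((q - 6)*(q - 5/2), (q - 8)*(q + 7/2)) = 1
(3) = gcd((w - 5)*(w + 5), (w - 5)*(w - 3)) = w - 5
(4) = 1
(5) = 5*k + x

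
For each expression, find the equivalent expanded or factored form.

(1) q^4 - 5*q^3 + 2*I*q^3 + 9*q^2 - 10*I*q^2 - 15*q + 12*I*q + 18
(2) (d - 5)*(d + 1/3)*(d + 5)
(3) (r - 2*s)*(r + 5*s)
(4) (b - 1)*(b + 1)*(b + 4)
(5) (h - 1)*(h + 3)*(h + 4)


(1) = (q - 3)*(q - 2)*(q - I)*(q + 3*I)
(2) = d^3 + d^2/3 - 25*d - 25/3
(3) = r^2 + 3*r*s - 10*s^2
(4) = b^3 + 4*b^2 - b - 4
(5) = h^3 + 6*h^2 + 5*h - 12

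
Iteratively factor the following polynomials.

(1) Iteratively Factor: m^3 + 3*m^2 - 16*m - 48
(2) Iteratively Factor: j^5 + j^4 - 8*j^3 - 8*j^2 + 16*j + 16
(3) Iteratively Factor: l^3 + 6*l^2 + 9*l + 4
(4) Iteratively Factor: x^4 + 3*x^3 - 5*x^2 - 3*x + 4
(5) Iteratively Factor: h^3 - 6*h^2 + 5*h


(1) = (m - 4)*(m^2 + 7*m + 12) = (m - 4)*(m + 4)*(m + 3)
(2) = (j + 1)*(j^4 - 8*j^2 + 16) = (j - 2)*(j + 1)*(j^3 + 2*j^2 - 4*j - 8) = (j - 2)*(j + 1)*(j + 2)*(j^2 - 4) = (j - 2)^2*(j + 1)*(j + 2)*(j + 2)
(3) = (l + 4)*(l^2 + 2*l + 1) = (l + 1)*(l + 4)*(l + 1)
(4) = (x - 1)*(x^3 + 4*x^2 - x - 4) = (x - 1)*(x + 1)*(x^2 + 3*x - 4) = (x - 1)*(x + 1)*(x + 4)*(x - 1)
(5) = (h)*(h^2 - 6*h + 5) = h*(h - 1)*(h - 5)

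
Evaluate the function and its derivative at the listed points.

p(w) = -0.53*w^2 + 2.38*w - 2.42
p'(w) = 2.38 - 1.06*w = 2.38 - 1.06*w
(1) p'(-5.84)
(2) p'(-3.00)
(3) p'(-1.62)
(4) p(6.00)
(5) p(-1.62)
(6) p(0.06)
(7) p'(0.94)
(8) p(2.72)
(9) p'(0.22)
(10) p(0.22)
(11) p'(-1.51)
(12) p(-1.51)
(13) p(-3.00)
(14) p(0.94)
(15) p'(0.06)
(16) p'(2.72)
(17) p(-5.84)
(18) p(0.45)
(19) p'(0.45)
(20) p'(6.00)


(1) = 8.57
(2) = 5.56
(3) = 4.10
(4) = -7.22
(5) = -7.67
(6) = -2.28
(7) = 1.38
(8) = 0.13
(9) = 2.15
(10) = -1.92
(11) = 3.98
(12) = -7.22
(13) = -14.33
(14) = -0.65
(15) = 2.32
(16) = -0.50
(17) = -34.40
(18) = -1.46
(19) = 1.90
(20) = -3.98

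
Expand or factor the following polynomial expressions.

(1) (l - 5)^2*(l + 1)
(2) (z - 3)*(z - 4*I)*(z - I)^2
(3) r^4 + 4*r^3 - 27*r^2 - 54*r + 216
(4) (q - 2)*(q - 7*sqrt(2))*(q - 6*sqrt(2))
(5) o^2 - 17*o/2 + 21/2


(1) = l^3 - 9*l^2 + 15*l + 25
(2) = z^4 - 3*z^3 - 6*I*z^3 - 9*z^2 + 18*I*z^2 + 27*z + 4*I*z - 12*I
(3) = (r - 3)^2*(r + 4)*(r + 6)
(4) = q^3 - 13*sqrt(2)*q^2 - 2*q^2 + 26*sqrt(2)*q + 84*q - 168
(5) = (o - 7)*(o - 3/2)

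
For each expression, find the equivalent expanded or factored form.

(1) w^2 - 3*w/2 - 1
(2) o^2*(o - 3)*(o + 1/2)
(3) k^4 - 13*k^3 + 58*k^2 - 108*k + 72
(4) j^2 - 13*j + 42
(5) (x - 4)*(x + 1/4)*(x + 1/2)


(1) = (w - 2)*(w + 1/2)
(2) = o^4 - 5*o^3/2 - 3*o^2/2
(3) = (k - 6)*(k - 3)*(k - 2)^2
(4) = (j - 7)*(j - 6)
(5) = x^3 - 13*x^2/4 - 23*x/8 - 1/2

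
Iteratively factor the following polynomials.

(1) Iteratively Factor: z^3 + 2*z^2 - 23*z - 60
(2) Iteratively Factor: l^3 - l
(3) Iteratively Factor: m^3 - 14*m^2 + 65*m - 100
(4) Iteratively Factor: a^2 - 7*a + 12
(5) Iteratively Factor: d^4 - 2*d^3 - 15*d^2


(1) = (z - 5)*(z^2 + 7*z + 12) = (z - 5)*(z + 4)*(z + 3)
(2) = (l - 1)*(l^2 + l) = l*(l - 1)*(l + 1)
(3) = (m - 5)*(m^2 - 9*m + 20) = (m - 5)*(m - 4)*(m - 5)
(4) = (a - 4)*(a - 3)
(5) = (d - 5)*(d^3 + 3*d^2) = d*(d - 5)*(d^2 + 3*d) = d^2*(d - 5)*(d + 3)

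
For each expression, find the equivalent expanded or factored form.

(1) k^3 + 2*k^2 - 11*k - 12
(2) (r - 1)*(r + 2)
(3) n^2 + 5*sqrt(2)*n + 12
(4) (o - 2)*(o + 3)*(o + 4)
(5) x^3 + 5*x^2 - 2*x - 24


(1) = (k - 3)*(k + 1)*(k + 4)
(2) = r^2 + r - 2
(3) = (n + 2*sqrt(2))*(n + 3*sqrt(2))
(4) = o^3 + 5*o^2 - 2*o - 24
(5) = (x - 2)*(x + 3)*(x + 4)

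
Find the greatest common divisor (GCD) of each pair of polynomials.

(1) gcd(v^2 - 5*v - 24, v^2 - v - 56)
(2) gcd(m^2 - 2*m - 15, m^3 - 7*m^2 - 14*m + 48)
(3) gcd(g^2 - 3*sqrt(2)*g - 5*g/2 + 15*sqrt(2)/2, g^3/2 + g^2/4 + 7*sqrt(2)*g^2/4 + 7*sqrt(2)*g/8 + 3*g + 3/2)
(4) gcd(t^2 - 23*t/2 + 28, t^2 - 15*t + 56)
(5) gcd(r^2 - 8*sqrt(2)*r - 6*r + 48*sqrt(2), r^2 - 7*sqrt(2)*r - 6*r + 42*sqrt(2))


(1) = v - 8
(2) = gcd((m - 5)*(m + 3), (m - 8)*(m - 2)*(m + 3)) = m + 3
(3) = 1
(4) = gcd((t - 8)*(t - 7/2), (t - 8)*(t - 7)) = t - 8
(5) = gcd((r - 6)*(r - 8*sqrt(2)), (r - 6)*(r - 7*sqrt(2))) = r - 6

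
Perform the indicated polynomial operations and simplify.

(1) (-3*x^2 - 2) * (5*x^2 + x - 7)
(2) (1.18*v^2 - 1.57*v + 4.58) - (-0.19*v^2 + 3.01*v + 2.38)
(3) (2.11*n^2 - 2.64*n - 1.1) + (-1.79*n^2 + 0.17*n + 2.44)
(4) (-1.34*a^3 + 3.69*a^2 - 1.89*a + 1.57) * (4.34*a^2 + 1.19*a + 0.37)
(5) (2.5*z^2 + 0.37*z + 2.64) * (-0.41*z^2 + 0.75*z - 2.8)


(1) = -15*x^4 - 3*x^3 + 11*x^2 - 2*x + 14
(2) = 1.37*v^2 - 4.58*v + 2.2
(3) = 0.32*n^2 - 2.47*n + 1.34
(4) = -5.8156*a^5 + 14.42*a^4 - 4.3073*a^3 + 5.93*a^2 + 1.169*a + 0.5809
(5) = -1.025*z^4 + 1.7233*z^3 - 7.8049*z^2 + 0.944*z - 7.392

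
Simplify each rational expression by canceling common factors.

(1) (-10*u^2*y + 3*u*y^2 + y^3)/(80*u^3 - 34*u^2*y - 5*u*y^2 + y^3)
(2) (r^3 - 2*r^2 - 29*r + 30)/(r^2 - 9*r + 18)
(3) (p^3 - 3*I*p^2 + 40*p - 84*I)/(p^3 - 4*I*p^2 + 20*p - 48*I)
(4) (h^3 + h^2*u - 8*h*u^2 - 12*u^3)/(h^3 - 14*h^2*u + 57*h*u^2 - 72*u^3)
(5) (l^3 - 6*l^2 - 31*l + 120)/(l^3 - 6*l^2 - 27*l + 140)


(1) = y/(-8*u + y)
(2) = (r^2 + 4*r - 5)/(r - 3)
(3) = (p^2 - I*p + 42)/(p^2 - 2*I*p + 24)
(4) = (h^2 + 4*h*u + 4*u^2)/(h^2 - 11*h*u + 24*u^2)
(5) = (l^2 - 11*l + 24)/(l^2 - 11*l + 28)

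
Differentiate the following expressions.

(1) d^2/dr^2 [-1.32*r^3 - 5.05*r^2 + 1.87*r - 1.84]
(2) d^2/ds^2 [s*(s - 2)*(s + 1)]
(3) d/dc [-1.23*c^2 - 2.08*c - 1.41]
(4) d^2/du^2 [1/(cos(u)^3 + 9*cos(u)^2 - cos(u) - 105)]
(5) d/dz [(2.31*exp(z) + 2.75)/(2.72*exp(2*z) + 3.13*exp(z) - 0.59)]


(1) = -7.92*r - 10.1
(2) = 6*s - 2
(3) = -2.46*c - 2.08
(4) = ((-cos(u) + 72*cos(2*u) + 9*cos(3*u))*(cos(u)^3 + 9*cos(u)^2 - cos(u) - 105)/4 + 2*(3*cos(u)^2 + 18*cos(u) - 1)^2*sin(u)^2)/(cos(u)^3 + 9*cos(u)^2 - cos(u) - 105)^3
(5) = (-(2.31*exp(z) + 2.75)*(5.44*exp(z) + 3.13) + 6.2832*exp(2*z) + 7.2303*exp(z) - 1.3629)*exp(z)/(2.72*exp(2*z) + 3.13*exp(z) - 0.59)^2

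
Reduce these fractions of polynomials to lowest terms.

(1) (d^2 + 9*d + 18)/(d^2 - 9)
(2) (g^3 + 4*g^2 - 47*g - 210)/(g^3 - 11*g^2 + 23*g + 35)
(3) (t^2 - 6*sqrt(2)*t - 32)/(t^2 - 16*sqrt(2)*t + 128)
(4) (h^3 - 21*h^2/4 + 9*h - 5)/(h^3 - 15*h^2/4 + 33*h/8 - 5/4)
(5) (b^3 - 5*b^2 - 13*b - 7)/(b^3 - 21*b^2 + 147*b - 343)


(1) = (d + 6)/(d - 3)
(2) = (g^2 + 11*g + 30)/(g^2 - 4*g - 5)
(3) = (t + 2*sqrt(2))/(t - 8*sqrt(2))
(4) = (2*h - 4)/(2*h - 1)
(5) = (b^2 + 2*b + 1)/(b^2 - 14*b + 49)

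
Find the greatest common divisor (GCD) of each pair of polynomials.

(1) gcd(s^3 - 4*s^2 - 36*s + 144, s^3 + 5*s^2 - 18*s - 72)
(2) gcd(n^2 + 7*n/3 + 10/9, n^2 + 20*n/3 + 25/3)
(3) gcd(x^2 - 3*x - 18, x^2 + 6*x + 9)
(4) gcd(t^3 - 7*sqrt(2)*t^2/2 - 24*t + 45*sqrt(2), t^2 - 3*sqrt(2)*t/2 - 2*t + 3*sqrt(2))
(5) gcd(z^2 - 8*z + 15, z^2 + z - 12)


(1) = gcd((s - 6)*(s - 4)*(s + 6), (s - 4)*(s + 3)*(s + 6)) = s^2 + 2*s - 24
(2) = gcd((n + 2/3)*(n + 5/3), (n + 5/3)*(n + 5)) = n + 5/3
(3) = x + 3
(4) = t - 3*sqrt(2)/2
(5) = z - 3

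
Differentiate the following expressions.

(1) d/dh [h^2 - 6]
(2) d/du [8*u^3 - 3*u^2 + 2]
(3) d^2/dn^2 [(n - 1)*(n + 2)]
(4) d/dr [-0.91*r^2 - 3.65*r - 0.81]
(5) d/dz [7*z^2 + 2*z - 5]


(1) = 2*h
(2) = 6*u*(4*u - 1)
(3) = 2
(4) = -1.82*r - 3.65
(5) = 14*z + 2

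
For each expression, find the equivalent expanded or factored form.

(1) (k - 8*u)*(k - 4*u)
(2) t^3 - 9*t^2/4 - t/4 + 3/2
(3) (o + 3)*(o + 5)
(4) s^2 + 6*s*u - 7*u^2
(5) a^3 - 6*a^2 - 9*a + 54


(1) = k^2 - 12*k*u + 32*u^2
(2) = (t - 2)*(t - 1)*(t + 3/4)
(3) = o^2 + 8*o + 15
(4) = (s - u)*(s + 7*u)
(5) = (a - 6)*(a - 3)*(a + 3)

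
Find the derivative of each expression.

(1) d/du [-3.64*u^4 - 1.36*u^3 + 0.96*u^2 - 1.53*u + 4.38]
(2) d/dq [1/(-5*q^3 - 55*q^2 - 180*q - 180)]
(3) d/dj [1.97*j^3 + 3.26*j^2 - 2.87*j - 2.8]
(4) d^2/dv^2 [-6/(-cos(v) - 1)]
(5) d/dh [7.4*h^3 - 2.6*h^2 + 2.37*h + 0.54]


(1) = -14.56*u^3 - 4.08*u^2 + 1.92*u - 1.53
(2) = (3*q^2 + 22*q + 36)/(5*(q^3 + 11*q^2 + 36*q + 36)^2)
(3) = 5.91*j^2 + 6.52*j - 2.87
(4) = 6*(sin(v)^2 + cos(v) + 1)/(cos(v) + 1)^3
(5) = 22.2*h^2 - 5.2*h + 2.37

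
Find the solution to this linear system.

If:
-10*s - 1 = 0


Then:
s = -1/10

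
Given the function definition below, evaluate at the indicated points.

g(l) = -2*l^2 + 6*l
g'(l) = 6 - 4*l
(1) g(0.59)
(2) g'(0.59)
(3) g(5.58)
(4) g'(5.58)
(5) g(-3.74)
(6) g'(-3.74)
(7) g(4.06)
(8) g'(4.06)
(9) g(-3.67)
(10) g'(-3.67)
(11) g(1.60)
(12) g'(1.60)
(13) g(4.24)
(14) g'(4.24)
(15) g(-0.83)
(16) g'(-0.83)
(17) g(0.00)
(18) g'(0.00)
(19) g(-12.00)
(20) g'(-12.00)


(1) = 2.84
(2) = 3.64
(3) = -28.79
(4) = -16.32
(5) = -50.42
(6) = 20.96
(7) = -8.61
(8) = -10.24
(9) = -48.96
(10) = 20.68
(11) = 4.48
(12) = -0.40
(13) = -10.52
(14) = -10.96
(15) = -6.36
(16) = 9.32
(17) = 0.00
(18) = 6.00
(19) = -360.00
(20) = 54.00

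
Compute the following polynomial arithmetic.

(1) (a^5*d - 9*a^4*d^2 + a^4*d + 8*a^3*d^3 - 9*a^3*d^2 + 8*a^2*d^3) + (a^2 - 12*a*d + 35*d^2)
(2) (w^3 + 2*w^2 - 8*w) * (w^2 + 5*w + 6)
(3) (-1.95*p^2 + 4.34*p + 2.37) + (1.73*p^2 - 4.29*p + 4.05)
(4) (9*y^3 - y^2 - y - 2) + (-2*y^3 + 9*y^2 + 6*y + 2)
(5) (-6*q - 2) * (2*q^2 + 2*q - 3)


(1) = a^5*d - 9*a^4*d^2 + a^4*d + 8*a^3*d^3 - 9*a^3*d^2 + 8*a^2*d^3 + a^2 - 12*a*d + 35*d^2
(2) = w^5 + 7*w^4 + 8*w^3 - 28*w^2 - 48*w
(3) = -0.22*p^2 + 0.05*p + 6.42
(4) = 7*y^3 + 8*y^2 + 5*y
(5) = -12*q^3 - 16*q^2 + 14*q + 6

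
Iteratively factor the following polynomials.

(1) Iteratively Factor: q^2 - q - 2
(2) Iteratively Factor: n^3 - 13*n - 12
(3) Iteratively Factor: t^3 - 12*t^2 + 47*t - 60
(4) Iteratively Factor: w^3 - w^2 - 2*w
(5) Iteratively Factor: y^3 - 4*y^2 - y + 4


(1) = (q + 1)*(q - 2)
(2) = (n + 3)*(n^2 - 3*n - 4) = (n + 1)*(n + 3)*(n - 4)
(3) = (t - 3)*(t^2 - 9*t + 20) = (t - 4)*(t - 3)*(t - 5)
(4) = (w)*(w^2 - w - 2) = w*(w - 2)*(w + 1)
(5) = (y + 1)*(y^2 - 5*y + 4) = (y - 4)*(y + 1)*(y - 1)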